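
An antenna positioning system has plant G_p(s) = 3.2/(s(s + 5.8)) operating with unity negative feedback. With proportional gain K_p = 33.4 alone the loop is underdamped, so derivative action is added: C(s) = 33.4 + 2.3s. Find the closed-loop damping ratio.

ζ = 0.636

Forward path: (33.4 + 2.3s)·3.2/(s(s+5.8)). The closed-loop characteristic equation is s² + (5.8 + 3.2·2.3)s + 3.2·33.4 = 0.
That is s² + 13.16s + 106.9 = 0, so ω_n = 10.34 rad/s and ζ = 13.16/(2·10.34) = 0.6365.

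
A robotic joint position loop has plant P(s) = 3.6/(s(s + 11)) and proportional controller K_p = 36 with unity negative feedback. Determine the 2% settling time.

T_s ≈ 0.727 s

Closed-loop characteristic equation: s² + 11s + 129.6 = 0, so ω_n = 11.38 rad/s and ζ = 11/(2·11.38) = 0.4831.
2% settling time T_s ≈ 4/(ζω_n) = 4/5.5 = 0.727 s.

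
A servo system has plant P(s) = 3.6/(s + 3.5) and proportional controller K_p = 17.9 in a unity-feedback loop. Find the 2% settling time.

Closed-loop transfer function: T(s) = K_p·P(s)/(1 + K_p·P(s)) = 64.44/(s + 3.5 + 64.44) = 64.44/(s + 67.94).
Time constant τ = 1/67.94 = 0.01472 s, so the 2% settling time is about 4τ = 0.0589 s.

T_s ≈ 0.0589 s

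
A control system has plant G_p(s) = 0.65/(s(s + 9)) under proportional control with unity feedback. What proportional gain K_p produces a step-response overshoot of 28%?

K_p = 221

From %OS = 100·exp(−πζ/√(1−ζ²)) = 28%, ζ = −ln(0.28)/√(π²+ln²(0.28)) = 0.3755.
Characteristic equation s² + 9s + 0.65K_p = 0 gives ζ = 9/(2√(0.65K_p)).
Setting ζ = 0.3755: √(0.65K_p) = 9/(2·0.3755) = 11.98, so K_p = 143.6/0.65 = 221.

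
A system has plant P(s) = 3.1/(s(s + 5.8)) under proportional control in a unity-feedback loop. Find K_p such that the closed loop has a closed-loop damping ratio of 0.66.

K_p = 6.23

Closed-loop characteristic equation: s² + 5.8s + K_p·3.1 = 0.
So ω_n = √(3.1K_p) and 2ζω_n = 5.8, giving ζ = 5.8/(2√(3.1K_p)).
Setting ζ = 0.66: √(3.1K_p) = 5.8/(2·0.66) = 4.394, so K_p = 19.31/3.1 = 6.23.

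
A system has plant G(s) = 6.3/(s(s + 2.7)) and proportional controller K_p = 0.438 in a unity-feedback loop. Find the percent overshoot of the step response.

From 1 + K_pG(s) = 0: s² + 2.7s + 2.759 = 0 ⇒ ω_n = 1.661, ζ = 0.8127.
%OS = 100·exp(−πζ/√(1−ζ²)) = 100·exp(−π·0.8127/√0.3395) = 1.25%.

1.25%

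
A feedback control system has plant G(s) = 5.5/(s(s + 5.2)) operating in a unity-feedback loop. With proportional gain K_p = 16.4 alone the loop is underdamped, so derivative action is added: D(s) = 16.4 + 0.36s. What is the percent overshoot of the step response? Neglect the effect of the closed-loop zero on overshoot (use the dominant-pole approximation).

27.7%

Forward path: (16.4 + 0.36s)·5.5/(s(s+5.2)). The closed-loop characteristic equation is s² + (5.2 + 5.5·0.36)s + 5.5·16.4 = 0.
That is s² + 7.18s + 90.2 = 0, so ω_n = 9.497 rad/s and ζ = 7.18/(2·9.497) = 0.378.
%OS = 100·exp(−πζ/√(1−ζ²)) = 27.7%.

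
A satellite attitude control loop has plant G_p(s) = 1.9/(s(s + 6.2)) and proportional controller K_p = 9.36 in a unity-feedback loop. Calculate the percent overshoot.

3.32%

Closed-loop characteristic equation: s² + 6.2s + 17.78 = 0, so ω_n = 4.217 rad/s and ζ = 6.2/(2·4.217) = 0.7351.
%OS = 100·exp(−πζ/√(1−ζ²)) = 100·exp(−π·0.7351/√0.4596) = 3.32%.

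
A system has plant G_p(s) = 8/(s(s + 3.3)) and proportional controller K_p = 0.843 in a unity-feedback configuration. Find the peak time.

From 1 + K_pG_p(s) = 0: s² + 3.3s + 6.744 = 0 ⇒ ω_n = 2.597, ζ = 0.6354.
Damped frequency ω_d = ω_n√(1−ζ²) = 2.005 rad/s, so peak time T_p = π/ω_d = 1.57 s.

T_p = 1.57 s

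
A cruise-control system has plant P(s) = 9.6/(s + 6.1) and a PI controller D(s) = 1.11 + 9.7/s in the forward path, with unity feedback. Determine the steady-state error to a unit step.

The open loop D(s)P(s) has a pole at the origin (type 1), so the static position error constant is infinite and e_ss = 1/(1+∞) = 0.

0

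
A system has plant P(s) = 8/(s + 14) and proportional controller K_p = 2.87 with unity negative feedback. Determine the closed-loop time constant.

Closed-loop transfer function: T(s) = K_p·P(s)/(1 + K_p·P(s)) = 22.96/(s + 14 + 22.96) = 22.96/(s + 36.96).
Time constant τ = 1/36.96 = 0.0271 s.

τ = 0.0271 s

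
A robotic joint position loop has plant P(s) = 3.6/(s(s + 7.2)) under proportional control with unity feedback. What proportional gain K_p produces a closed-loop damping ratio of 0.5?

K_p = 14.4

Closed-loop characteristic equation: s² + 7.2s + K_p·3.6 = 0.
So ω_n = √(3.6K_p) and 2ζω_n = 7.2, giving ζ = 7.2/(2√(3.6K_p)).
Setting ζ = 0.5: √(3.6K_p) = 7.2/(2·0.5) = 7.2, so K_p = 51.84/3.6 = 14.4.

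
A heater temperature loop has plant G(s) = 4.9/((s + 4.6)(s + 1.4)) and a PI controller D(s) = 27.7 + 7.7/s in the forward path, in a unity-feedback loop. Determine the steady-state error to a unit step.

0

The open loop D(s)G(s) has a pole at the origin (type 1), so the static position error constant is infinite and e_ss = 1/(1+∞) = 0.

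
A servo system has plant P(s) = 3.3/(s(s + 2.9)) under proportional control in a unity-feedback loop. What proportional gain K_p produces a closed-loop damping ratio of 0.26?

K_p = 9.42

Closed-loop characteristic equation: s² + 2.9s + K_p·3.3 = 0.
So ω_n = √(3.3K_p) and 2ζω_n = 2.9, giving ζ = 2.9/(2√(3.3K_p)).
Setting ζ = 0.26: √(3.3K_p) = 2.9/(2·0.26) = 5.577, so K_p = 31.1/3.3 = 9.42.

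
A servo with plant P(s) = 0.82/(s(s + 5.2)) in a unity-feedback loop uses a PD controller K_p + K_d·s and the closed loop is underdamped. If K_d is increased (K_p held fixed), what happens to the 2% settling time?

decrease

Characteristic equation s² + (5.2 + 0.82K_d)s + 0.82K_p = 0: raising K_d increases ζω_n = (5.2+0.82K_d)/2 while the loop stays underdamped, so T_s ≈ 4/(ζω_n) decreases.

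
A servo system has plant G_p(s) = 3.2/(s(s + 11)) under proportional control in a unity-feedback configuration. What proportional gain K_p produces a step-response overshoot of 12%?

K_p = 30.2

From %OS = 100·exp(−πζ/√(1−ζ²)) = 12%, ζ = −ln(0.12)/√(π²+ln²(0.12)) = 0.5594.
Characteristic equation s² + 11s + 3.2K_p = 0 gives ζ = 11/(2√(3.2K_p)).
Setting ζ = 0.5594: √(3.2K_p) = 11/(2·0.5594) = 9.832, so K_p = 96.66/3.2 = 30.2.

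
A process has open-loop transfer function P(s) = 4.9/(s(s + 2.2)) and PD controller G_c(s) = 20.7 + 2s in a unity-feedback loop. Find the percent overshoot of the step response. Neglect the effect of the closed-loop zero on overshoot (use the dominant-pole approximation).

Forward path: (20.7 + 2s)·4.9/(s(s+2.2)). The closed-loop characteristic equation is s² + (2.2 + 4.9·2)s + 4.9·20.7 = 0.
That is s² + 12s + 101.4 = 0, so ω_n = 10.07 rad/s and ζ = 12/(2·10.07) = 0.5958.
%OS = 100·exp(−πζ/√(1−ζ²)) = 9.73%.

9.73%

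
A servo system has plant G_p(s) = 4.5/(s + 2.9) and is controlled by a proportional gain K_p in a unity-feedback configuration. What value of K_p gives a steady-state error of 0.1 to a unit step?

K_p = 5.8

The loop is type 0, so e_ss(step) = 1/(1 + K_pos) with K_pos = K_p·G_p(0).
G_p(0) = 1.552. Require 1/(1 + K_p·1.552) = 0.1, so 1 + 1.552·K_p = 10.
K_p = (10 − 1)/1.552 = 5.8.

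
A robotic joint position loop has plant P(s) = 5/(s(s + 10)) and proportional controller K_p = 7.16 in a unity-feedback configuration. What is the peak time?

The closed-loop denominator s² + 10s + 35.8 gives ω_n = √35.8 = 5.983 and ζ = 10/(2ω_n) = 0.8357.
Damped frequency ω_d = ω_n√(1−ζ²) = 3.286 rad/s, so peak time T_p = π/ω_d = 0.956 s.

T_p = 0.956 s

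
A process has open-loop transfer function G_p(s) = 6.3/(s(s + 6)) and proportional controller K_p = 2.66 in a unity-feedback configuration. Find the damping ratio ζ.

ζ = 0.733

The closed-loop denominator is s(s+6) + 2.66·6.3 = s² + 6s + 16.76.
So ω_n² = 16.76 ⇒ ω_n = 4.094 rad/s, and ζ = 6/(2ω_n) = 0.733.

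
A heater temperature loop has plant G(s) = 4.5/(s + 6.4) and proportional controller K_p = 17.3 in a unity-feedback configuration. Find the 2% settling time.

Closed-loop transfer function: T(s) = K_p·G(s)/(1 + K_p·G(s)) = 77.85/(s + 6.4 + 77.85) = 77.85/(s + 84.25).
Time constant τ = 1/84.25 = 0.01187 s, so the 2% settling time is about 4τ = 0.0475 s.

T_s ≈ 0.0475 s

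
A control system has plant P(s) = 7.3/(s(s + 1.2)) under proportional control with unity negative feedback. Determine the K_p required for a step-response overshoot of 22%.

K_p = 0.262

From %OS = 100·exp(−πζ/√(1−ζ²)) = 22%, ζ = −ln(0.22)/√(π²+ln²(0.22)) = 0.4342.
Characteristic equation s² + 1.2s + 7.3K_p = 0 gives ζ = 1.2/(2√(7.3K_p)).
Setting ζ = 0.4342: √(7.3K_p) = 1.2/(2·0.4342) = 1.382, so K_p = 1.91/7.3 = 0.262.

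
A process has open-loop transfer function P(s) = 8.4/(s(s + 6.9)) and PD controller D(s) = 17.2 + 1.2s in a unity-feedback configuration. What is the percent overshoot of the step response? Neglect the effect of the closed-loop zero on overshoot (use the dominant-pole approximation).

Forward path: (17.2 + 1.2s)·8.4/(s(s+6.9)). The closed-loop characteristic equation is s² + (6.9 + 8.4·1.2)s + 8.4·17.2 = 0.
That is s² + 16.98s + 144.5 = 0, so ω_n = 12.02 rad/s and ζ = 16.98/(2·12.02) = 0.7063.
%OS = 100·exp(−πζ/√(1−ζ²)) = 4.35%.

4.35%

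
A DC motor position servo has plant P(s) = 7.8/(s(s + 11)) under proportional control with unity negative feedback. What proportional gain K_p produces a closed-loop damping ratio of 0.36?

K_p = 29.9

Closed-loop characteristic equation: s² + 11s + K_p·7.8 = 0.
So ω_n = √(7.8K_p) and 2ζω_n = 11, giving ζ = 11/(2√(7.8K_p)).
Setting ζ = 0.36: √(7.8K_p) = 11/(2·0.36) = 15.28, so K_p = 233.4/7.8 = 29.9.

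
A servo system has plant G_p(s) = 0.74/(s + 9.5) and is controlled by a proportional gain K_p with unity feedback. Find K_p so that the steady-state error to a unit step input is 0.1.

For a type-0 loop with proportional control, e_ss = 1/(1 + K_p·G_p(0)).
G_p(0) = 0.07789. Require 1/(1 + K_p·0.07789) = 0.1, so 1 + 0.07789·K_p = 10.
K_p = (10 − 1)/0.07789 = 116.

K_p = 116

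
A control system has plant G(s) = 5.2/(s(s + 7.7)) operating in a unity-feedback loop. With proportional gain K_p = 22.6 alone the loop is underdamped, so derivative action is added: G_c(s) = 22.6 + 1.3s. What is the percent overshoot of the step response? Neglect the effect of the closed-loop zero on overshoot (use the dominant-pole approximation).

6.01%

Forward path: (22.6 + 1.3s)·5.2/(s(s+7.7)). The closed-loop characteristic equation is s² + (7.7 + 5.2·1.3)s + 5.2·22.6 = 0.
That is s² + 14.46s + 117.5 = 0, so ω_n = 10.84 rad/s and ζ = 14.46/(2·10.84) = 0.6669.
%OS = 100·exp(−πζ/√(1−ζ²)) = 6.01%.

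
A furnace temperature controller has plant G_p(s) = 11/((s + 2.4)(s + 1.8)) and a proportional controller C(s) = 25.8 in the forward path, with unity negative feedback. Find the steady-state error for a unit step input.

The loop is type 0. Static position error constant K_pos = C(0)·G_p(0) = 25.8·2.546 = 65.69.
Steady-state error to a unit step: e_ss = 1/(1+K_pos) = 1/66.69 = 0.015.

0.015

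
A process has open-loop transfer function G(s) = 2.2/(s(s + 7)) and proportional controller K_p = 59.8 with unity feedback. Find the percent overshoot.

From 1 + K_pG(s) = 0: s² + 7s + 131.6 = 0 ⇒ ω_n = 11.47, ζ = 0.3051.
%OS = 100·exp(−πζ/√(1−ζ²)) = 100·exp(−π·0.3051/√0.9069) = 36.5%.

36.5%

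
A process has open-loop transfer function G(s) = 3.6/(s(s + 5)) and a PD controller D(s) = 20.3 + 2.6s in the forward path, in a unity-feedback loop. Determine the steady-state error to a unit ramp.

The loop has one pole at the origin (type 1). Velocity error constant K_v = lim_{s→0} s·D(s)G(s) = 20.3·3.6/5 = 14.62.
Steady-state error to a unit ramp: e_ss = 1/K_v = 0.0684.

0.0684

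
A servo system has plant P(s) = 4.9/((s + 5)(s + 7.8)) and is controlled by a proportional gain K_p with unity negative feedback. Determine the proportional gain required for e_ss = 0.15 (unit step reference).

K_p = 45.1

For a type-0 loop with proportional control, e_ss = 1/(1 + K_p·P(0)).
P(0) = 0.1256. Require 1/(1 + K_p·0.1256) = 0.15, so 1 + 0.1256·K_p = 6.667.
K_p = (6.667 − 1)/0.1256 = 45.1.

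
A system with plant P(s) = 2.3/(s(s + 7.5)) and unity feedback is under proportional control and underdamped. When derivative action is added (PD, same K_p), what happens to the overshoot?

With PD the characteristic equation becomes s² + (a + K·K_d)s + K·K_p = 0; the damping term grows, ζ rises, overshoot falls.

decrease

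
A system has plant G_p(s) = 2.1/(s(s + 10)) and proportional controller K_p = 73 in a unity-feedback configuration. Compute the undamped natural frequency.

1 + K_p·G_p(s) = 0 gives s² + 10s + 153.3 = 0.
Matching s² + 2ζω_n s + ω_n²: ω_n = √153.3 = 12.38 rad/s and 2ζω_n = 10, so ζ = 10/(2·12.38) = 0.404.

ω_n = 12.4 rad/s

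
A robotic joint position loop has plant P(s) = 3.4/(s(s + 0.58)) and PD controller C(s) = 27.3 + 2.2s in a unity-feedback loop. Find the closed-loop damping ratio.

ζ = 0.418

Forward path: (27.3 + 2.2s)·3.4/(s(s+0.58)). The closed-loop characteristic equation is s² + (0.58 + 3.4·2.2)s + 3.4·27.3 = 0.
That is s² + 8.06s + 92.82 = 0, so ω_n = 9.634 rad/s and ζ = 8.06/(2·9.634) = 0.4183.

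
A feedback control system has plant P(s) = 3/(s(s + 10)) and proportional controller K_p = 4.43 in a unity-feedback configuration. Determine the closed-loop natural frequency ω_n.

The closed-loop denominator is s(s+10) + 4.43·3 = s² + 10s + 13.29.
So ω_n² = 13.29 ⇒ ω_n = 3.646 rad/s, and ζ = 10/(2ω_n) = 1.37.

ω_n = 3.65 rad/s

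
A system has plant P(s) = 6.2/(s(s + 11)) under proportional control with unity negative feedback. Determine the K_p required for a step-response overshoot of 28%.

K_p = 34.6

From %OS = 100·exp(−πζ/√(1−ζ²)) = 28%, ζ = −ln(0.28)/√(π²+ln²(0.28)) = 0.3755.
Characteristic equation s² + 11s + 6.2K_p = 0 gives ζ = 11/(2√(6.2K_p)).
Setting ζ = 0.3755: √(6.2K_p) = 11/(2·0.3755) = 14.65, so K_p = 214.5/6.2 = 34.6.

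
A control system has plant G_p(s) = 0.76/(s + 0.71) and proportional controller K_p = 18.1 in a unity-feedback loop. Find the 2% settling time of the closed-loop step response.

T_s ≈ 0.277 s

Closed-loop transfer function: T(s) = K_p·G_p(s)/(1 + K_p·G_p(s)) = 13.76/(s + 0.71 + 13.76) = 13.76/(s + 14.47).
Time constant τ = 1/14.47 = 0.06913 s, so the 2% settling time is about 4τ = 0.277 s.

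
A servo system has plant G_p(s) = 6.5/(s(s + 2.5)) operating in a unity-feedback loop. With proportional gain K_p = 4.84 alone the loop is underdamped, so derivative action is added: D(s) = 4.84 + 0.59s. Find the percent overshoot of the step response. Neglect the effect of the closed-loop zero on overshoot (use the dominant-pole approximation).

Forward path: (4.84 + 0.59s)·6.5/(s(s+2.5)). The closed-loop characteristic equation is s² + (2.5 + 6.5·0.59)s + 6.5·4.84 = 0.
That is s² + 6.335s + 31.46 = 0, so ω_n = 5.609 rad/s and ζ = 6.335/(2·5.609) = 0.5647.
%OS = 100·exp(−πζ/√(1−ζ²)) = 11.7%.

11.7%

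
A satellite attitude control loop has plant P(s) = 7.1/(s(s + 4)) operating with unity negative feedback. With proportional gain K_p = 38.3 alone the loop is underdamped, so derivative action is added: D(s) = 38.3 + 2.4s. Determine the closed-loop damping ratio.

Forward path: (38.3 + 2.4s)·7.1/(s(s+4)). The closed-loop characteristic equation is s² + (4 + 7.1·2.4)s + 7.1·38.3 = 0.
That is s² + 21.04s + 271.9 = 0, so ω_n = 16.49 rad/s and ζ = 21.04/(2·16.49) = 0.638.

ζ = 0.638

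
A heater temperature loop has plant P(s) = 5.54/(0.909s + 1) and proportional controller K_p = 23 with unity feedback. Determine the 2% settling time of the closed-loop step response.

Closed loop: T(s) = K_p·P/(1+K_p·P) = 127.4/(0.909s + 1 + 127.4), with pole at s = −(1 + 127.4)/0.909 = −141.3.
τ = 1/141.3 = 0.007078 s, so 2% settling time ≈ 4τ = 0.0283 s.

T_s ≈ 0.0283 s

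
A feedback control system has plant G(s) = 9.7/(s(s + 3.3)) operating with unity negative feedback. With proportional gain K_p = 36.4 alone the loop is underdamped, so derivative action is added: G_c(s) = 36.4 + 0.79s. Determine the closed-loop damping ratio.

ζ = 0.292

Forward path: (36.4 + 0.79s)·9.7/(s(s+3.3)). The closed-loop characteristic equation is s² + (3.3 + 9.7·0.79)s + 9.7·36.4 = 0.
That is s² + 10.96s + 353.1 = 0, so ω_n = 18.79 rad/s and ζ = 10.96/(2·18.79) = 0.2917.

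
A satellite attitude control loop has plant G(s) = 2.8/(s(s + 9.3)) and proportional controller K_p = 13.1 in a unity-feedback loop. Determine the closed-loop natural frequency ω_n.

ω_n = 6.06 rad/s

With unity feedback the closed-loop characteristic equation is s² + 9.3s + 13.1·2.8 = s² + 9.3s + 36.68 = 0.
Matching s² + 2ζω_n s + ω_n²: ω_n = √36.68 = 6.056 rad/s and 2ζω_n = 9.3, so ζ = 9.3/(2·6.056) = 0.768.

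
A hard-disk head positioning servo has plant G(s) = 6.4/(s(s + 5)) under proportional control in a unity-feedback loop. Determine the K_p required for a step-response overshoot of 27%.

K_p = 6.6

From %OS = 100·exp(−πζ/√(1−ζ²)) = 27%, ζ = −ln(0.27)/√(π²+ln²(0.27)) = 0.3847.
Characteristic equation s² + 5s + 6.4K_p = 0 gives ζ = 5/(2√(6.4K_p)).
Setting ζ = 0.3847: √(6.4K_p) = 5/(2·0.3847) = 6.499, so K_p = 42.23/6.4 = 6.6.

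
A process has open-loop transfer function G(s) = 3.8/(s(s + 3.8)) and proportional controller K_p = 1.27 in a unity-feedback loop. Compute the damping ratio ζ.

The closed-loop denominator is s(s+3.8) + 1.27·3.8 = s² + 3.8s + 4.826.
Matching s² + 2ζω_n s + ω_n²: ω_n = √4.826 = 2.197 rad/s and 2ζω_n = 3.8, so ζ = 3.8/(2·2.197) = 0.865.

ζ = 0.865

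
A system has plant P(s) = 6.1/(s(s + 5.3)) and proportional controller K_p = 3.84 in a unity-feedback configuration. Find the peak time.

T_p = 0.776 s

From 1 + K_pP(s) = 0: s² + 5.3s + 23.42 = 0 ⇒ ω_n = 4.84, ζ = 0.5475.
Damped frequency ω_d = ω_n√(1−ζ²) = 4.05 rad/s, so peak time T_p = π/ω_d = 0.776 s.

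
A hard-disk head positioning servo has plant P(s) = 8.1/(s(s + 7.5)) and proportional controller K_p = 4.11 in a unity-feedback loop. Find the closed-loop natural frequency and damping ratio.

ω_n = 5.77 rad/s, ζ = 0.65

With unity feedback the closed-loop characteristic equation is s² + 7.5s + 4.11·8.1 = s² + 7.5s + 33.29 = 0.
So ω_n² = 33.29 ⇒ ω_n = 5.77 rad/s, and ζ = 7.5/(2ω_n) = 0.65.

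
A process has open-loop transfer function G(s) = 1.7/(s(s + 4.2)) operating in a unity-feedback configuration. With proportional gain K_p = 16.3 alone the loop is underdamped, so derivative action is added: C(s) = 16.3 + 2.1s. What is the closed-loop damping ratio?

ζ = 0.738

Forward path: (16.3 + 2.1s)·1.7/(s(s+4.2)). The closed-loop characteristic equation is s² + (4.2 + 1.7·2.1)s + 1.7·16.3 = 0.
That is s² + 7.77s + 27.71 = 0, so ω_n = 5.264 rad/s and ζ = 7.77/(2·5.264) = 0.738.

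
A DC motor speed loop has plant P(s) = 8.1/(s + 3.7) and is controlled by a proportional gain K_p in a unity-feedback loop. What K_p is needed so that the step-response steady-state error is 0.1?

The loop is type 0, so e_ss(step) = 1/(1 + K_pos) with K_pos = K_p·P(0).
P(0) = 2.189. Require 1/(1 + K_p·2.189) = 0.1, so 1 + 2.189·K_p = 10.
K_p = (10 − 1)/2.189 = 4.11.

K_p = 4.11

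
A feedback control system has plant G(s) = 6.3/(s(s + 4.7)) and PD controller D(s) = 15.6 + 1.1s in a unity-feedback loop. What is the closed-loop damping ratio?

ζ = 0.587

Forward path: (15.6 + 1.1s)·6.3/(s(s+4.7)). The closed-loop characteristic equation is s² + (4.7 + 6.3·1.1)s + 6.3·15.6 = 0.
That is s² + 11.63s + 98.28 = 0, so ω_n = 9.914 rad/s and ζ = 11.63/(2·9.914) = 0.5866.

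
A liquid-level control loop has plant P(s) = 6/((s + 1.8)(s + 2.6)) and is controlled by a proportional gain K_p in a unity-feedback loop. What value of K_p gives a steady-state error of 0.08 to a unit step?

K_p = 8.97

For a type-0 loop with proportional control, e_ss = 1/(1 + K_p·P(0)).
P(0) = 1.282. Require 1/(1 + K_p·1.282) = 0.08, so 1 + 1.282·K_p = 12.5.
K_p = (12.5 − 1)/1.282 = 8.97.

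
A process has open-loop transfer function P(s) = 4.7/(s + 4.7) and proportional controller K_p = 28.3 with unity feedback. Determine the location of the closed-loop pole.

s = -137.7

Closed-loop transfer function: T(s) = K_p·P(s)/(1 + K_p·P(s)) = 133/(s + 4.7 + 133) = 133/(s + 137.7).
The closed-loop pole is at s = −137.7.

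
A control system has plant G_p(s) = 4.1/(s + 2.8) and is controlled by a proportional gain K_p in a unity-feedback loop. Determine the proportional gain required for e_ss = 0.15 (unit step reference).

K_p = 3.87

For a type-0 loop with proportional control, e_ss = 1/(1 + K_p·G_p(0)).
G_p(0) = 1.464. Require 1/(1 + K_p·1.464) = 0.15, so 1 + 1.464·K_p = 6.667.
K_p = (6.667 − 1)/1.464 = 3.87.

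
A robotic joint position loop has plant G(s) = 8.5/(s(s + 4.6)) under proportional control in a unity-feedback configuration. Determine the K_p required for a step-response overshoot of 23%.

K_p = 3.47

From %OS = 100·exp(−πζ/√(1−ζ²)) = 23%, ζ = −ln(0.23)/√(π²+ln²(0.23)) = 0.4237.
Characteristic equation s² + 4.6s + 8.5K_p = 0 gives ζ = 4.6/(2√(8.5K_p)).
Setting ζ = 0.4237: √(8.5K_p) = 4.6/(2·0.4237) = 5.428, so K_p = 29.46/8.5 = 3.47.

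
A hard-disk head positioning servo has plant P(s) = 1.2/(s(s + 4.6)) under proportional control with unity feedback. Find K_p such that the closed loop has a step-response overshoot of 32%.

From %OS = 100·exp(−πζ/√(1−ζ²)) = 32%, ζ = −ln(0.32)/√(π²+ln²(0.32)) = 0.341.
Characteristic equation s² + 4.6s + 1.2K_p = 0 gives ζ = 4.6/(2√(1.2K_p)).
Setting ζ = 0.341: √(1.2K_p) = 4.6/(2·0.341) = 6.746, so K_p = 45.5/1.2 = 37.9.

K_p = 37.9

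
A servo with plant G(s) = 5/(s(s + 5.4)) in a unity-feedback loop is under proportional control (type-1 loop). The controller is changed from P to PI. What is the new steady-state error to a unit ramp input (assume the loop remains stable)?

0

The integrator raises the loop to type 2, so K_v → ∞ and e_ss to a ramp is zero.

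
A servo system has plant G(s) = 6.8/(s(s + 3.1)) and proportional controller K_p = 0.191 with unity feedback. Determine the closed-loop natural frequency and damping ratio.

1 + K_p·G(s) = 0 gives s² + 3.1s + 1.299 = 0.
Matching s² + 2ζω_n s + ω_n²: ω_n = √1.299 = 1.14 rad/s and 2ζω_n = 3.1, so ζ = 3.1/(2·1.14) = 1.36.

ω_n = 1.14 rad/s, ζ = 1.36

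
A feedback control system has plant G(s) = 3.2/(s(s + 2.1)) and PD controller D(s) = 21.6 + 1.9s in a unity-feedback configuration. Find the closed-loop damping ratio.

ζ = 0.492

Forward path: (21.6 + 1.9s)·3.2/(s(s+2.1)). The closed-loop characteristic equation is s² + (2.1 + 3.2·1.9)s + 3.2·21.6 = 0.
That is s² + 8.18s + 69.12 = 0, so ω_n = 8.314 rad/s and ζ = 8.18/(2·8.314) = 0.492.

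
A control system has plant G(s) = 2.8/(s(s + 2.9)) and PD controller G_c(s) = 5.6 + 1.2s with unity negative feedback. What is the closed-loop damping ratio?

ζ = 0.79

Forward path: (5.6 + 1.2s)·2.8/(s(s+2.9)). The closed-loop characteristic equation is s² + (2.9 + 2.8·1.2)s + 2.8·5.6 = 0.
That is s² + 6.26s + 15.68 = 0, so ω_n = 3.96 rad/s and ζ = 6.26/(2·3.96) = 0.7904.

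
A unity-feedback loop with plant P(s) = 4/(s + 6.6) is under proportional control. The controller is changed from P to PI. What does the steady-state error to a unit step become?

The integrator makes K_pos = lim_{s→0} C(s)G(s) infinite, so e_ss = 1/(1+K_pos) = 0.

0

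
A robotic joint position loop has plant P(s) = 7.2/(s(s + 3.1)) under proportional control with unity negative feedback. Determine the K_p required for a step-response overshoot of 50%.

K_p = 7.19

From %OS = 100·exp(−πζ/√(1−ζ²)) = 50%, ζ = −ln(0.5)/√(π²+ln²(0.5)) = 0.2155.
Characteristic equation s² + 3.1s + 7.2K_p = 0 gives ζ = 3.1/(2√(7.2K_p)).
Setting ζ = 0.2155: √(7.2K_p) = 3.1/(2·0.2155) = 7.194, so K_p = 51.76/7.2 = 7.19.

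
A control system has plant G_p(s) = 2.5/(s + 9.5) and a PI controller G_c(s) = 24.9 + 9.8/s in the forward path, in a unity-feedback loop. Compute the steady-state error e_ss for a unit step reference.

0

The open loop G_c(s)G_p(s) has a pole at the origin (type 1), so the static position error constant is infinite and e_ss = 1/(1+∞) = 0.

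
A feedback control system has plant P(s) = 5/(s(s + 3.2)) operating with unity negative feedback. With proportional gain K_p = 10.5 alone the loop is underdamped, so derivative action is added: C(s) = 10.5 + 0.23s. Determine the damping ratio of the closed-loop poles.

Forward path: (10.5 + 0.23s)·5/(s(s+3.2)). The closed-loop characteristic equation is s² + (3.2 + 5·0.23)s + 5·10.5 = 0.
That is s² + 4.35s + 52.5 = 0, so ω_n = 7.246 rad/s and ζ = 4.35/(2·7.246) = 0.3002.

ζ = 0.3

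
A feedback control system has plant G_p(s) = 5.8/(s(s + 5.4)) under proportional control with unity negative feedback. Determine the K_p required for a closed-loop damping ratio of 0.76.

Closed-loop characteristic equation: s² + 5.4s + K_p·5.8 = 0.
So ω_n = √(5.8K_p) and 2ζω_n = 5.4, giving ζ = 5.4/(2√(5.8K_p)).
Setting ζ = 0.76: √(5.8K_p) = 5.4/(2·0.76) = 3.553, so K_p = 12.62/5.8 = 2.18.

K_p = 2.18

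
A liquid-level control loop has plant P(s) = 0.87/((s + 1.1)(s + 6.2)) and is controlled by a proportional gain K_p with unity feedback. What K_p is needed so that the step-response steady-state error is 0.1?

The loop is type 0, so e_ss(step) = 1/(1 + K_pos) with K_pos = K_p·P(0).
P(0) = 0.1276. Require 1/(1 + K_p·0.1276) = 0.1, so 1 + 0.1276·K_p = 10.
K_p = (10 − 1)/0.1276 = 70.6.

K_p = 70.6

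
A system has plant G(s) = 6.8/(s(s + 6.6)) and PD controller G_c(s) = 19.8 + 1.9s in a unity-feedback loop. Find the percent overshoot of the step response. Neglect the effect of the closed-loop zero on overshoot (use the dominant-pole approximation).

Forward path: (19.8 + 1.9s)·6.8/(s(s+6.6)). The closed-loop characteristic equation is s² + (6.6 + 6.8·1.9)s + 6.8·19.8 = 0.
That is s² + 19.52s + 134.6 = 0, so ω_n = 11.6 rad/s and ζ = 19.52/(2·11.6) = 0.8411.
%OS = 100·exp(−πζ/√(1−ζ²)) = 0.755%.

0.755%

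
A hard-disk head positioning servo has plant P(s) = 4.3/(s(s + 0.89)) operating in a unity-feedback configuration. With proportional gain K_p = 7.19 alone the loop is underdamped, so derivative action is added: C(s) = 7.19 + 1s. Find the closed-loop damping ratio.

ζ = 0.467

Forward path: (7.19 + 1s)·4.3/(s(s+0.89)). The closed-loop characteristic equation is s² + (0.89 + 4.3·1)s + 4.3·7.19 = 0.
That is s² + 5.19s + 30.92 = 0, so ω_n = 5.56 rad/s and ζ = 5.19/(2·5.56) = 0.4667.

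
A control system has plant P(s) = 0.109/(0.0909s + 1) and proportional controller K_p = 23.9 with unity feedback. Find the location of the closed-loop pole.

Closed loop: T(s) = K_p·P/(1+K_p·P) = 2.605/(0.0909s + 1 + 2.605), with pole at s = −(1 + 2.605)/0.0909 = −39.66.

s = -39.66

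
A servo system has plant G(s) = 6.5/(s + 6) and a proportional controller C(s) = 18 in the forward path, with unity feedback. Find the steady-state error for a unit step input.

The loop is type 0. Static position error constant K_pos = C(0)·G(0) = 18·1.083 = 19.5.
Steady-state error to a unit step: e_ss = 1/(1+K_pos) = 1/20.5 = 0.0488.

0.0488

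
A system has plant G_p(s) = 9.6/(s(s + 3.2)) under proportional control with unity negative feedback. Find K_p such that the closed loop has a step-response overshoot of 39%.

From %OS = 100·exp(−πζ/√(1−ζ²)) = 39%, ζ = −ln(0.39)/√(π²+ln²(0.39)) = 0.2871.
Characteristic equation s² + 3.2s + 9.6K_p = 0 gives ζ = 3.2/(2√(9.6K_p)).
Setting ζ = 0.2871: √(9.6K_p) = 3.2/(2·0.2871) = 5.573, so K_p = 31.06/9.6 = 3.24.

K_p = 3.24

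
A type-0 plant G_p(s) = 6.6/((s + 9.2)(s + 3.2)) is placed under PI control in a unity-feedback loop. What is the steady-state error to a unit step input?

0

The PI controller's integrator makes the forward path type 1, so e_ss to a step is zero.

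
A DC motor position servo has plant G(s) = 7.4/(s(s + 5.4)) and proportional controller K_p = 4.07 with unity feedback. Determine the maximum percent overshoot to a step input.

16.9%

Closed-loop characteristic equation: s² + 5.4s + 30.12 = 0, so ω_n = 5.488 rad/s and ζ = 5.4/(2·5.488) = 0.492.
%OS = 100·exp(−πζ/√(1−ζ²)) = 100·exp(−π·0.492/√0.758) = 16.9%.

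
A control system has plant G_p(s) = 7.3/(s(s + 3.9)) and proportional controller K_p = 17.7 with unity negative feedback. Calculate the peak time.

The closed-loop denominator s² + 3.9s + 129.2 gives ω_n = √129.2 = 11.37 and ζ = 3.9/(2ω_n) = 0.1715.
Damped frequency ω_d = ω_n√(1−ζ²) = 11.2 rad/s, so peak time T_p = π/ω_d = 0.281 s.

T_p = 0.281 s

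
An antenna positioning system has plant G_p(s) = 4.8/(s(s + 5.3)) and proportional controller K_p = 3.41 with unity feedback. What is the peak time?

T_p = 1.03 s

Closed-loop characteristic equation: s² + 5.3s + 16.37 = 0, so ω_n = 4.046 rad/s and ζ = 5.3/(2·4.046) = 0.655.
Damped frequency ω_d = ω_n√(1−ζ²) = 3.057 rad/s, so peak time T_p = π/ω_d = 1.03 s.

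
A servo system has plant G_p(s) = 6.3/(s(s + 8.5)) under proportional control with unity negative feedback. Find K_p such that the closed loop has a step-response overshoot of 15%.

From %OS = 100·exp(−πζ/√(1−ζ²)) = 15%, ζ = −ln(0.15)/√(π²+ln²(0.15)) = 0.5169.
Characteristic equation s² + 8.5s + 6.3K_p = 0 gives ζ = 8.5/(2√(6.3K_p)).
Setting ζ = 0.5169: √(6.3K_p) = 8.5/(2·0.5169) = 8.222, so K_p = 67.59/6.3 = 10.7.

K_p = 10.7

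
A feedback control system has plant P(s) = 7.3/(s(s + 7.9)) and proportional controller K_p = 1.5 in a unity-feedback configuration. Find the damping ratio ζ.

With unity feedback the closed-loop characteristic equation is s² + 7.9s + 1.5·7.3 = s² + 7.9s + 10.95 = 0.
So ω_n² = 10.95 ⇒ ω_n = 3.309 rad/s, and ζ = 7.9/(2ω_n) = 1.19.

ζ = 1.19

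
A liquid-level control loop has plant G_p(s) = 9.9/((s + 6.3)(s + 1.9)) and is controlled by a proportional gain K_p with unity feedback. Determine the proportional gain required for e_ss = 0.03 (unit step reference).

K_p = 39.1

The loop is type 0, so e_ss(step) = 1/(1 + K_pos) with K_pos = K_p·G_p(0).
G_p(0) = 0.8271. Require 1/(1 + K_p·0.8271) = 0.03, so 1 + 0.8271·K_p = 33.33.
K_p = (33.33 − 1)/0.8271 = 39.1.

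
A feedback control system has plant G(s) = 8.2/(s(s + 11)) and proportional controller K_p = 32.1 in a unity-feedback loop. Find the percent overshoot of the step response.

32.2%

From 1 + K_pG(s) = 0: s² + 11s + 263.2 = 0 ⇒ ω_n = 16.22, ζ = 0.339.
%OS = 100·exp(−πζ/√(1−ζ²)) = 100·exp(−π·0.339/√0.8851) = 32.2%.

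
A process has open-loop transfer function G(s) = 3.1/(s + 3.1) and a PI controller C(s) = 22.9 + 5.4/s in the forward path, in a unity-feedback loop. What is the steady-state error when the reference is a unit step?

0

The open loop C(s)G(s) has a pole at the origin (type 1), so the static position error constant is infinite and e_ss = 1/(1+∞) = 0.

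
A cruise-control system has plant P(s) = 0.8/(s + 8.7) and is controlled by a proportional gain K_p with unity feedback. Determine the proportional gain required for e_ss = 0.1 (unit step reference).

K_p = 97.9

The loop is type 0, so e_ss(step) = 1/(1 + K_pos) with K_pos = K_p·P(0).
P(0) = 0.09195. Require 1/(1 + K_p·0.09195) = 0.1, so 1 + 0.09195·K_p = 10.
K_p = (10 − 1)/0.09195 = 97.9.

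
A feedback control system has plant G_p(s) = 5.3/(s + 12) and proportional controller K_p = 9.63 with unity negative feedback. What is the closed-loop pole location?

s = -63.04

Closed-loop transfer function: T(s) = K_p·G_p(s)/(1 + K_p·G_p(s)) = 51.04/(s + 12 + 51.04) = 51.04/(s + 63.04).
The closed-loop pole is at s = −63.04.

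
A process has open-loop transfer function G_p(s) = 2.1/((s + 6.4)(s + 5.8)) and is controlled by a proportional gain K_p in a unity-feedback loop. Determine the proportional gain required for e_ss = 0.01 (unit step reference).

The loop is type 0, so e_ss(step) = 1/(1 + K_pos) with K_pos = K_p·G_p(0).
G_p(0) = 0.05657. Require 1/(1 + K_p·0.05657) = 0.01, so 1 + 0.05657·K_p = 100.
K_p = (100 − 1)/0.05657 = 1750.

K_p = 1750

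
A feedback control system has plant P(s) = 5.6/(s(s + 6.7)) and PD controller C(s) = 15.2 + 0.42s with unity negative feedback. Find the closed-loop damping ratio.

ζ = 0.491

Forward path: (15.2 + 0.42s)·5.6/(s(s+6.7)). The closed-loop characteristic equation is s² + (6.7 + 5.6·0.42)s + 5.6·15.2 = 0.
That is s² + 9.052s + 85.12 = 0, so ω_n = 9.226 rad/s and ζ = 9.052/(2·9.226) = 0.4906.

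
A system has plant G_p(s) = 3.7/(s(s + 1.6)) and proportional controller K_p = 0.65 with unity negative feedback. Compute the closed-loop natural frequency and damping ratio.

ω_n = 1.55 rad/s, ζ = 0.516

The closed-loop denominator is s(s+1.6) + 0.65·3.7 = s² + 1.6s + 2.405.
So ω_n² = 2.405 ⇒ ω_n = 1.551 rad/s, and ζ = 1.6/(2ω_n) = 0.516.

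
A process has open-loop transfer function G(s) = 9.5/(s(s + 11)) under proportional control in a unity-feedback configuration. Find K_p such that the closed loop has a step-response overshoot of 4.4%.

K_p = 6.41

From %OS = 100·exp(−πζ/√(1−ζ²)) = 4.4%, ζ = −ln(0.044)/√(π²+ln²(0.044)) = 0.7051.
Characteristic equation s² + 11s + 9.5K_p = 0 gives ζ = 11/(2√(9.5K_p)).
Setting ζ = 0.7051: √(9.5K_p) = 11/(2·0.7051) = 7.801, so K_p = 60.85/9.5 = 6.41.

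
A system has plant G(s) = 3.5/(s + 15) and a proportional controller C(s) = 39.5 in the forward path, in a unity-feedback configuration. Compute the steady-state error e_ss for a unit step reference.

0.0979

The loop is type 0. Static position error constant K_pos = C(0)·G(0) = 39.5·0.2333 = 9.217.
Steady-state error to a unit step: e_ss = 1/(1+K_pos) = 1/10.22 = 0.0979.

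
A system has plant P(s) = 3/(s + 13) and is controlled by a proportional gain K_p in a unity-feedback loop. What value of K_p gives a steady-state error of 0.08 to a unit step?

K_p = 49.8

The loop is type 0, so e_ss(step) = 1/(1 + K_pos) with K_pos = K_p·P(0).
P(0) = 0.2308. Require 1/(1 + K_p·0.2308) = 0.08, so 1 + 0.2308·K_p = 12.5.
K_p = (12.5 − 1)/0.2308 = 49.8.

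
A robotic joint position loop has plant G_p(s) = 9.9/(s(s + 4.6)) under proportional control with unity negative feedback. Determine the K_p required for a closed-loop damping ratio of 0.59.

Closed-loop characteristic equation: s² + 4.6s + K_p·9.9 = 0.
So ω_n = √(9.9K_p) and 2ζω_n = 4.6, giving ζ = 4.6/(2√(9.9K_p)).
Setting ζ = 0.59: √(9.9K_p) = 4.6/(2·0.59) = 3.898, so K_p = 15.2/9.9 = 1.54.

K_p = 1.54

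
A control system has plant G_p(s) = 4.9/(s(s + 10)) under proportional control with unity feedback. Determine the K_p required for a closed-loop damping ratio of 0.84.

K_p = 7.23

Closed-loop characteristic equation: s² + 10s + K_p·4.9 = 0.
So ω_n = √(4.9K_p) and 2ζω_n = 10, giving ζ = 10/(2√(4.9K_p)).
Setting ζ = 0.84: √(4.9K_p) = 10/(2·0.84) = 5.952, so K_p = 35.43/4.9 = 7.23.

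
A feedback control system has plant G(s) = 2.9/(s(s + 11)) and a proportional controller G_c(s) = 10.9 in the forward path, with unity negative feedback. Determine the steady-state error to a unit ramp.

0.348

The loop has one pole at the origin (type 1). Velocity error constant K_v = lim_{s→0} s·G_c(s)G(s) = 10.9·2.9/11 = 2.874.
Steady-state error to a unit ramp: e_ss = 1/K_v = 0.348.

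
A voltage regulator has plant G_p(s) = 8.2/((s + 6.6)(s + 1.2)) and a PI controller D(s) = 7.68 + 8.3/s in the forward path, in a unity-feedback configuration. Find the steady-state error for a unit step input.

The open loop D(s)G_p(s) has a pole at the origin (type 1), so the static position error constant is infinite and e_ss = 1/(1+∞) = 0.

0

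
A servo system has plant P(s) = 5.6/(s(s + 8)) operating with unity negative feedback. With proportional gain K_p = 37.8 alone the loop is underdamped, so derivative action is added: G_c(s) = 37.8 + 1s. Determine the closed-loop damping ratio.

Forward path: (37.8 + 1s)·5.6/(s(s+8)). The closed-loop characteristic equation is s² + (8 + 5.6·1)s + 5.6·37.8 = 0.
That is s² + 13.6s + 211.7 = 0, so ω_n = 14.55 rad/s and ζ = 13.6/(2·14.55) = 0.4674.

ζ = 0.467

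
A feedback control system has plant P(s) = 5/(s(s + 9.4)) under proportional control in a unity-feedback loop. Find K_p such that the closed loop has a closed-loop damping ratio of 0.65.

Closed-loop characteristic equation: s² + 9.4s + K_p·5 = 0.
So ω_n = √(5K_p) and 2ζω_n = 9.4, giving ζ = 9.4/(2√(5K_p)).
Setting ζ = 0.65: √(5K_p) = 9.4/(2·0.65) = 7.231, so K_p = 52.28/5 = 10.5.

K_p = 10.5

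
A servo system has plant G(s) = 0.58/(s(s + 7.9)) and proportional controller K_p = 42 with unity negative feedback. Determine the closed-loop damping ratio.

ζ = 0.8

The closed-loop denominator is s(s+7.9) + 42·0.58 = s² + 7.9s + 24.36.
Matching s² + 2ζω_n s + ω_n²: ω_n = √24.36 = 4.936 rad/s and 2ζω_n = 7.9, so ζ = 7.9/(2·4.936) = 0.8.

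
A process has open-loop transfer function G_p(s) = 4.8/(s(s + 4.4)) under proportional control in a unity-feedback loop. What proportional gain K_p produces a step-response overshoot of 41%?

K_p = 13.5

From %OS = 100·exp(−πζ/√(1−ζ²)) = 41%, ζ = −ln(0.41)/√(π²+ln²(0.41)) = 0.273.
Characteristic equation s² + 4.4s + 4.8K_p = 0 gives ζ = 4.4/(2√(4.8K_p)).
Setting ζ = 0.273: √(4.8K_p) = 4.4/(2·0.273) = 8.058, so K_p = 64.93/4.8 = 13.5.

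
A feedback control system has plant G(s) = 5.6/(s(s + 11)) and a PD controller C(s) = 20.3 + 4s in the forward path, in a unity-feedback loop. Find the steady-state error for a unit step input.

0

The open loop C(s)G(s) has a pole at the origin (type 1), so the static position error constant is infinite and e_ss = 1/(1+∞) = 0.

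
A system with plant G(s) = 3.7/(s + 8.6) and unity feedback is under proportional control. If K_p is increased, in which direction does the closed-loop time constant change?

decrease

Closed-loop pole is at s = −(8.6+K_p·3.7); larger K_p moves it further left, so τ = 1/(8.6+K_p·3.7) decreases.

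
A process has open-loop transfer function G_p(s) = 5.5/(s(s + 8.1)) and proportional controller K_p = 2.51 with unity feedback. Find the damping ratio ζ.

With unity feedback the closed-loop characteristic equation is s² + 8.1s + 2.51·5.5 = s² + 8.1s + 13.8 = 0.
Matching s² + 2ζω_n s + ω_n²: ω_n = √13.8 = 3.716 rad/s and 2ζω_n = 8.1, so ζ = 8.1/(2·3.716) = 1.09.

ζ = 1.09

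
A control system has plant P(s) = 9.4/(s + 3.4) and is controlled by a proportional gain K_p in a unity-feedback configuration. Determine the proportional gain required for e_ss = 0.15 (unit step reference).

K_p = 2.05

Steady-state error for a unit step on this type-0 loop is 1/(1 + K_p·P(0)).
P(0) = 2.765. Require 1/(1 + K_p·2.765) = 0.15, so 1 + 2.765·K_p = 6.667.
K_p = (6.667 − 1)/2.765 = 2.05.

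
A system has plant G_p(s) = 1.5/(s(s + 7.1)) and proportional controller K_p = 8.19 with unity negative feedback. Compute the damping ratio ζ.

ζ = 1.01

The closed-loop denominator is s(s+7.1) + 8.19·1.5 = s² + 7.1s + 12.29.
So ω_n² = 12.29 ⇒ ω_n = 3.505 rad/s, and ζ = 7.1/(2ω_n) = 1.01.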